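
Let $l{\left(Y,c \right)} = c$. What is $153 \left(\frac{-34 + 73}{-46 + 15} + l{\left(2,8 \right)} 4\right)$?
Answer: $\frac{145809}{31} \approx 4703.5$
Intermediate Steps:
$153 \left(\frac{-34 + 73}{-46 + 15} + l{\left(2,8 \right)} 4\right) = 153 \left(\frac{-34 + 73}{-46 + 15} + 8 \cdot 4\right) = 153 \left(\frac{39}{-31} + 32\right) = 153 \left(39 \left(- \frac{1}{31}\right) + 32\right) = 153 \left(- \frac{39}{31} + 32\right) = 153 \cdot \frac{953}{31} = \frac{145809}{31}$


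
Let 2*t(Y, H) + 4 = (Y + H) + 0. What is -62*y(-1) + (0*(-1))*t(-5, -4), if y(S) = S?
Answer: 62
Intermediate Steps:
t(Y, H) = -2 + H/2 + Y/2 (t(Y, H) = -2 + ((Y + H) + 0)/2 = -2 + ((H + Y) + 0)/2 = -2 + (H + Y)/2 = -2 + (H/2 + Y/2) = -2 + H/2 + Y/2)
-62*y(-1) + (0*(-1))*t(-5, -4) = -62*(-1) + (0*(-1))*(-2 + (½)*(-4) + (½)*(-5)) = 62 + 0*(-2 - 2 - 5/2) = 62 + 0*(-13/2) = 62 + 0 = 62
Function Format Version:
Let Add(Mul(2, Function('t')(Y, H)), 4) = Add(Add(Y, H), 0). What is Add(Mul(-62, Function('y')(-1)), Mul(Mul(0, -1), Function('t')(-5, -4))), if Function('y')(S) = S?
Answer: 62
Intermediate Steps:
Function('t')(Y, H) = Add(-2, Mul(Rational(1, 2), H), Mul(Rational(1, 2), Y)) (Function('t')(Y, H) = Add(-2, Mul(Rational(1, 2), Add(Add(Y, H), 0))) = Add(-2, Mul(Rational(1, 2), Add(Add(H, Y), 0))) = Add(-2, Mul(Rational(1, 2), Add(H, Y))) = Add(-2, Add(Mul(Rational(1, 2), H), Mul(Rational(1, 2), Y))) = Add(-2, Mul(Rational(1, 2), H), Mul(Rational(1, 2), Y)))
Add(Mul(-62, Function('y')(-1)), Mul(Mul(0, -1), Function('t')(-5, -4))) = Add(Mul(-62, -1), Mul(Mul(0, -1), Add(-2, Mul(Rational(1, 2), -4), Mul(Rational(1, 2), -5)))) = Add(62, Mul(0, Add(-2, -2, Rational(-5, 2)))) = Add(62, Mul(0, Rational(-13, 2))) = Add(62, 0) = 62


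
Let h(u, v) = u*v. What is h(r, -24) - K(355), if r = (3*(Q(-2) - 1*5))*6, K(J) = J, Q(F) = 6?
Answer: -787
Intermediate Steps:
r = 18 (r = (3*(6 - 1*5))*6 = (3*(6 - 5))*6 = (3*1)*6 = 3*6 = 18)
h(r, -24) - K(355) = 18*(-24) - 1*355 = -432 - 355 = -787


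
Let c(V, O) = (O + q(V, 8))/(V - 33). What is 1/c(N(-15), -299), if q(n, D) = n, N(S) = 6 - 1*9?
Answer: 18/151 ≈ 0.11921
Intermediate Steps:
N(S) = -3 (N(S) = 6 - 9 = -3)
c(V, O) = (O + V)/(-33 + V) (c(V, O) = (O + V)/(V - 33) = (O + V)/(-33 + V))
1/c(N(-15), -299) = 1/((-299 - 3)/(-33 - 3)) = 1/(-302/(-36)) = 1/(-1/36*(-302)) = 1/(151/18) = 18/151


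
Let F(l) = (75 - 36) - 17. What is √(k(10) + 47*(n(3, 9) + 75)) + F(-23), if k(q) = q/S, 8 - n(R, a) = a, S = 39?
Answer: 22 + 2*√1322607/39 ≈ 80.977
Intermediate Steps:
n(R, a) = 8 - a
k(q) = q/39
F(l) = 22 (F(l) = 39 - 17 = 22)
√(k(10) + 47*(n(3, 9) + 75)) + F(-23) = √((1/39)*10 + 47*((8 - 1*9) + 75)) + 22 = √(10/39 + 47*((8 - 9) + 75)) + 22 = √(10/39 + 47*(-1 + 75)) + 22 = √(10/39 + 47*74) + 22 = √(10/39 + 3478) + 22 = √(135652/39) + 22 = 2*√1322607/39 + 22 = 22 + 2*√1322607/39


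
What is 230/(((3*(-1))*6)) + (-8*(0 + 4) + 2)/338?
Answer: -19570/1521 ≈ -12.867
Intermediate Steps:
230/(((3*(-1))*6)) + (-8*(0 + 4) + 2)/338 = 230/((-3*6)) + (-8*4 + 2)*(1/338) = 230/(-18) + (-32 + 2)*(1/338) = 230*(-1/18) - 30*1/338 = -115/9 - 15/169 = -19570/1521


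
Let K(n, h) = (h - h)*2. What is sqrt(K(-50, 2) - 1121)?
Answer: I*sqrt(1121) ≈ 33.481*I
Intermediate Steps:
K(n, h) = 0 (K(n, h) = 0*2 = 0)
sqrt(K(-50, 2) - 1121) = sqrt(0 - 1121) = sqrt(-1121) = I*sqrt(1121)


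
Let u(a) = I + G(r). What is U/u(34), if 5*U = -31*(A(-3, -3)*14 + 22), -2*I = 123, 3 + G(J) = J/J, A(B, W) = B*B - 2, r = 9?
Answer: 1488/127 ≈ 11.717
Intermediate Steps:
A(B, W) = -2 + B² (A(B, W) = B² - 2 = -2 + B²)
G(J) = -2 (G(J) = -3 + J/J = -3 + 1 = -2)
I = -123/2 (I = -½*123 = -123/2 ≈ -61.500)
u(a) = -127/2 (u(a) = -123/2 - 2 = -127/2)
U = -744 (U = (-31*((-2 + (-3)²)*14 + 22))/5 = (-31*((-2 + 9)*14 + 22))/5 = (-31*(7*14 + 22))/5 = (-31*(98 + 22))/5 = (-31*120)/5 = (⅕)*(-3720) = -744)
U/u(34) = -744/(-127/2) = -744*(-2/127) = 1488/127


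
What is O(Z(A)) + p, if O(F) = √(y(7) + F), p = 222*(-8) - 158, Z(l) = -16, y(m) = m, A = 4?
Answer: -1934 + 3*I ≈ -1934.0 + 3.0*I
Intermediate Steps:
p = -1934 (p = -1776 - 158 = -1934)
O(F) = √(7 + F)
O(Z(A)) + p = √(7 - 16) - 1934 = √(-9) - 1934 = 3*I - 1934 = -1934 + 3*I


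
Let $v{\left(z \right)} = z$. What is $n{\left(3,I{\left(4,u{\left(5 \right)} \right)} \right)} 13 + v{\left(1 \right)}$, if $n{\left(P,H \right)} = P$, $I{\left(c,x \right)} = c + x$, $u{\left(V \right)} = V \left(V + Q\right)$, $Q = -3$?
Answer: $40$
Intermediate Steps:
$u{\left(V \right)} = V \left(-3 + V\right)$ ($u{\left(V \right)} = V \left(V - 3\right) = V \left(-3 + V\right)$)
$n{\left(3,I{\left(4,u{\left(5 \right)} \right)} \right)} 13 + v{\left(1 \right)} = 3 \cdot 13 + 1 = 39 + 1 = 40$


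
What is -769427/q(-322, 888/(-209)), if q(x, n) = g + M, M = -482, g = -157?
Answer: 10837/9 ≈ 1204.1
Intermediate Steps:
q(x, n) = -639 (q(x, n) = -157 - 482 = -639)
-769427/q(-322, 888/(-209)) = -769427/(-639) = -769427*(-1/639) = 10837/9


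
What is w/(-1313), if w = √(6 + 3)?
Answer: -3/1313 ≈ -0.0022848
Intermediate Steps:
w = 3 (w = √9 = 3)
w/(-1313) = 3/(-1313) = -1/1313*3 = -3/1313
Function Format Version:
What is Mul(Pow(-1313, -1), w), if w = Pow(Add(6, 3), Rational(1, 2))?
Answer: Rational(-3, 1313) ≈ -0.0022848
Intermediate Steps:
w = 3 (w = Pow(9, Rational(1, 2)) = 3)
Mul(Pow(-1313, -1), w) = Mul(Pow(-1313, -1), 3) = Mul(Rational(-1, 1313), 3) = Rational(-3, 1313)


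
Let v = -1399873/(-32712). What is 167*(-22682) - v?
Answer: -123910988401/32712 ≈ -3.7879e+6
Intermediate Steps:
v = 1399873/32712 (v = -1399873*(-1/32712) = 1399873/32712 ≈ 42.794)
167*(-22682) - v = 167*(-22682) - 1*1399873/32712 = -3787894 - 1399873/32712 = -123910988401/32712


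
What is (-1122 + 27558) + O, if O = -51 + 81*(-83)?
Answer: 19662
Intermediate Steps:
O = -6774 (O = -51 - 6723 = -6774)
(-1122 + 27558) + O = (-1122 + 27558) - 6774 = 26436 - 6774 = 19662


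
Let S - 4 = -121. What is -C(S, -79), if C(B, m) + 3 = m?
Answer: 82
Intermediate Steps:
S = -117 (S = 4 - 121 = -117)
C(B, m) = -3 + m
-C(S, -79) = -(-3 - 79) = -1*(-82) = 82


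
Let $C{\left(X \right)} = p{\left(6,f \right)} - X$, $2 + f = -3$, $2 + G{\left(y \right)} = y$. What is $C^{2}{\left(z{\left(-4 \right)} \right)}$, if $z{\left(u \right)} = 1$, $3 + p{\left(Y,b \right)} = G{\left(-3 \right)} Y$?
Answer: $1156$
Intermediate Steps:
$G{\left(y \right)} = -2 + y$
$f = -5$ ($f = -2 - 3 = -5$)
$p{\left(Y,b \right)} = -3 - 5 Y$ ($p{\left(Y,b \right)} = -3 + \left(-2 - 3\right) Y = -3 - 5 Y$)
$C{\left(X \right)} = -33 - X$ ($C{\left(X \right)} = \left(-3 - 30\right) - X = -33 - X$)
$C^{2}{\left(z{\left(-4 \right)} \right)} = \left(-33 - 1\right)^{2} = \left(-34\right)^{2} = 1156$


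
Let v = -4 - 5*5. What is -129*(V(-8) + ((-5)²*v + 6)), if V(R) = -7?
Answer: 93654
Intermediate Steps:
v = -29 (v = -4 - 25 = -29)
-129*(V(-8) + ((-5)²*v + 6)) = -129*(-7 + ((-5)²*(-29) + 6)) = -129*(-7 + (25*(-29) + 6)) = -129*(-7 + (-725 + 6)) = -129*(-7 - 719) = -129*(-726) = 93654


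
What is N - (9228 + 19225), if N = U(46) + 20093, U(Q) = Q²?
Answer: -6244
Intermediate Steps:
N = 22209 (N = 46² + 20093 = 2116 + 20093 = 22209)
N - (9228 + 19225) = 22209 - (9228 + 19225) = 22209 - 1*28453 = 22209 - 28453 = -6244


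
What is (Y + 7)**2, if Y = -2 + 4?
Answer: 81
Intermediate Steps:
Y = 2
(Y + 7)**2 = (2 + 7)**2 = 9**2 = 81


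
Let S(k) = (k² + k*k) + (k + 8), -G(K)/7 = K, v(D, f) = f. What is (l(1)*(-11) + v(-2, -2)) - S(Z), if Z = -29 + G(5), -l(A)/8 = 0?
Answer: -8138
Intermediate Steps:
l(A) = 0 (l(A) = -8*0 = 0)
G(K) = -7*K
Z = -64 (Z = -29 - 7*5 = -29 - 35 = -64)
S(k) = 8 + k + 2*k² (S(k) = (k² + k²) + (8 + k) = 2*k² + (8 + k) = 8 + k + 2*k²)
(l(1)*(-11) + v(-2, -2)) - S(Z) = (0*(-11) - 2) - (8 - 64 + 2*(-64)²) = (0 - 2) - (8 - 64 + 2*4096) = -2 - (8 - 64 + 8192) = -2 - 1*8136 = -2 - 8136 = -8138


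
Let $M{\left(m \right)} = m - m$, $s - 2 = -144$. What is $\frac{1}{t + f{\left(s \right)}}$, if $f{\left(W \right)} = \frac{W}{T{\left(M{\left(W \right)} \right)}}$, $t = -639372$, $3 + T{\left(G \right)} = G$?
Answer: $- \frac{3}{1917974} \approx -1.5642 \cdot 10^{-6}$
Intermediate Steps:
$s = -142$ ($s = 2 - 144 = -142$)
$M{\left(m \right)} = 0$
$T{\left(G \right)} = -3 + G$
$f{\left(W \right)} = - \frac{W}{3}$ ($f{\left(W \right)} = \frac{W}{-3 + 0} = \frac{W}{-3} = W \left(- \frac{1}{3}\right) = - \frac{W}{3}$)
$\frac{1}{t + f{\left(s \right)}} = \frac{1}{-639372 - - \frac{142}{3}} = \frac{1}{-639372 + \frac{142}{3}} = \frac{1}{- \frac{1917974}{3}} = - \frac{3}{1917974}$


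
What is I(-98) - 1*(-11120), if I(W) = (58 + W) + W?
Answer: 10982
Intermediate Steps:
I(W) = 58 + 2*W
I(-98) - 1*(-11120) = (58 + 2*(-98)) - 1*(-11120) = (58 - 196) + 11120 = -138 + 11120 = 10982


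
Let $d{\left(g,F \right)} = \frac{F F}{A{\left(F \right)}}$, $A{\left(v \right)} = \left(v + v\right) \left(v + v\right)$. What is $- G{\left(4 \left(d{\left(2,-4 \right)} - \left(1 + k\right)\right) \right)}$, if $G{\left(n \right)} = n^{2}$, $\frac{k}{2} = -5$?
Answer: $-1369$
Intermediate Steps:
$k = -10$ ($k = 2 \left(-5\right) = -10$)
$A{\left(v \right)} = 4 v^{2}$ ($A{\left(v \right)} = 2 v 2 v = 4 v^{2}$)
$d{\left(g,F \right)} = \frac{1}{4}$ ($d{\left(g,F \right)} = \frac{F F}{4 F^{2}} = F^{2} \frac{1}{4 F^{2}} = \frac{1}{4}$)
$- G{\left(4 \left(d{\left(2,-4 \right)} - \left(1 + k\right)\right) \right)} = - \left(4 \left(\frac{1}{4} - -9\right)\right)^{2} = - \left(4 \left(\frac{1}{4} + \left(-1 + 10\right)\right)\right)^{2} = - \left(4 \left(\frac{1}{4} + 9\right)\right)^{2} = - \left(4 \cdot \frac{37}{4}\right)^{2} = - 37^{2} = \left(-1\right) 1369 = -1369$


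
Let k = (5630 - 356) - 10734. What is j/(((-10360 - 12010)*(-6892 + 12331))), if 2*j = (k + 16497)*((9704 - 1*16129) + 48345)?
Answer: -7711184/4055681 ≈ -1.9013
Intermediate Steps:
k = -5460 (k = 5274 - 10734 = -5460)
j = 231335520 (j = ((-5460 + 16497)*((9704 - 1*16129) + 48345))/2 = (11037*((9704 - 16129) + 48345))/2 = (11037*(-6425 + 48345))/2 = (11037*41920)/2 = (1/2)*462671040 = 231335520)
j/(((-10360 - 12010)*(-6892 + 12331))) = 231335520/(((-10360 - 12010)*(-6892 + 12331))) = 231335520/((-22370*5439)) = 231335520/(-121670430) = 231335520*(-1/121670430) = -7711184/4055681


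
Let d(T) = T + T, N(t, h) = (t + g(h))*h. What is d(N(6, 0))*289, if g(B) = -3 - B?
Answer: 0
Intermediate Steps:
N(t, h) = h*(-3 + t - h) (N(t, h) = (t + (-3 - h))*h = (-3 + t - h)*h = h*(-3 + t - h))
d(T) = 2*T
d(N(6, 0))*289 = (2*(0*(-3 + 6 - 1*0)))*289 = (2*(0*(-3 + 6 + 0)))*289 = (2*(0*3))*289 = (2*0)*289 = 0*289 = 0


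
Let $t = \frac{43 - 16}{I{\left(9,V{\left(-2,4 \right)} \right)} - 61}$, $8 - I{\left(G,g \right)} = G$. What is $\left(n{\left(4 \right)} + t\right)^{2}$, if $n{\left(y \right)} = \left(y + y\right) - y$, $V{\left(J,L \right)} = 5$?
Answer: $\frac{48841}{3844} \approx 12.706$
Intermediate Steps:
$I{\left(G,g \right)} = 8 - G$
$n{\left(y \right)} = y$ ($n{\left(y \right)} = 2 y - y = y$)
$t = - \frac{27}{62}$ ($t = \frac{43 - 16}{\left(8 - 9\right) - 61} = \frac{27}{\left(8 - 9\right) - 61} = \frac{27}{-1 - 61} = \frac{27}{-62} = 27 \left(- \frac{1}{62}\right) = - \frac{27}{62} \approx -0.43548$)
$\left(n{\left(4 \right)} + t\right)^{2} = \left(4 - \frac{27}{62}\right)^{2} = \left(\frac{221}{62}\right)^{2} = \frac{48841}{3844}$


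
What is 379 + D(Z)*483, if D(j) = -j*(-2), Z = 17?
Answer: 16801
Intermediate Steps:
D(j) = 2*j
379 + D(Z)*483 = 379 + (2*17)*483 = 379 + 34*483 = 379 + 16422 = 16801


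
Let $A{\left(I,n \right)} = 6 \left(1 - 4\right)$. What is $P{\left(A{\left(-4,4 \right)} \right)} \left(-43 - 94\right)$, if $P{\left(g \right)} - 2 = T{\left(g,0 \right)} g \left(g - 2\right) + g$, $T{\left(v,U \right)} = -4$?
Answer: $199472$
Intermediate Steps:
$A{\left(I,n \right)} = -18$ ($A{\left(I,n \right)} = 6 \left(-3\right) = -18$)
$P{\left(g \right)} = 2 + g - 4 g \left(-2 + g\right)$ ($P{\left(g \right)} = 2 - \left(- g + 4 g \left(g - 2\right)\right) = 2 - \left(- g + 4 g \left(-2 + g\right)\right) = 2 + g - 4 g \left(-2 + g\right)$)
$P{\left(A{\left(-4,4 \right)} \right)} \left(-43 - 94\right) = \left(2 - 4 \left(-18\right)^{2} + 9 \left(-18\right)\right) \left(-43 - 94\right) = \left(2 - 1296 - 162\right) \left(-43 - 94\right) = \left(2 - 1296 - 162\right) \left(-137\right) = \left(-1456\right) \left(-137\right) = 199472$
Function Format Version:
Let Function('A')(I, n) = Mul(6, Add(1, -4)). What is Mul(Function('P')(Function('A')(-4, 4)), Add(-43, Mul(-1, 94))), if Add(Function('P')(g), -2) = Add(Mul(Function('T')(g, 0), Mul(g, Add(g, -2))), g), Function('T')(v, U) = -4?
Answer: 199472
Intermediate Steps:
Function('A')(I, n) = -18 (Function('A')(I, n) = Mul(6, -3) = -18)
Function('P')(g) = Add(2, g, Mul(-4, g, Add(-2, g))) (Function('P')(g) = Add(2, Add(Mul(-4, Mul(g, Add(g, -2))), g)) = Add(2, Add(Mul(-4, Mul(g, Add(-2, g))), g)) = Add(2, Add(Mul(-4, g, Add(-2, g)), g)) = Add(2, Add(g, Mul(-4, g, Add(-2, g)))) = Add(2, g, Mul(-4, g, Add(-2, g))))
Mul(Function('P')(Function('A')(-4, 4)), Add(-43, Mul(-1, 94))) = Mul(Add(2, Mul(-4, Pow(-18, 2)), Mul(9, -18)), Add(-43, Mul(-1, 94))) = Mul(Add(2, Mul(-4, 324), -162), Add(-43, -94)) = Mul(Add(2, -1296, -162), -137) = Mul(-1456, -137) = 199472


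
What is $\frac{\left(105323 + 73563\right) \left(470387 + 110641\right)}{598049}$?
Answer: $\frac{103937774808}{598049} \approx 1.7379 \cdot 10^{5}$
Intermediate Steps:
$\frac{\left(105323 + 73563\right) \left(470387 + 110641\right)}{598049} = 178886 \cdot 581028 \cdot \frac{1}{598049} = 103937774808 \cdot \frac{1}{598049} = \frac{103937774808}{598049}$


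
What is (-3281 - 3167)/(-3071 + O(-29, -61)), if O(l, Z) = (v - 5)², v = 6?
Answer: 3224/1535 ≈ 2.1003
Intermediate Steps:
O(l, Z) = 1 (O(l, Z) = (6 - 5)² = 1² = 1)
(-3281 - 3167)/(-3071 + O(-29, -61)) = (-3281 - 3167)/(-3071 + 1) = -6448/(-3070) = -6448*(-1/3070) = 3224/1535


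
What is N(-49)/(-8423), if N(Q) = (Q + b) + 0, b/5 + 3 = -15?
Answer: 139/8423 ≈ 0.016502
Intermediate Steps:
b = -90 (b = -15 + 5*(-15) = -15 - 75 = -90)
N(Q) = -90 + Q (N(Q) = (Q - 90) + 0 = (-90 + Q) + 0 = -90 + Q)
N(-49)/(-8423) = (-90 - 49)/(-8423) = -139*(-1/8423) = 139/8423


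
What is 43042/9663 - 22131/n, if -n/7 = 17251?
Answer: 5411474647/1166874891 ≈ 4.6376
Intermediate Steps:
n = -120757 (n = -7*17251 = -120757)
43042/9663 - 22131/n = 43042/9663 - 22131/(-120757) = 43042*(1/9663) - 22131*(-1/120757) = 43042/9663 + 22131/120757 = 5411474647/1166874891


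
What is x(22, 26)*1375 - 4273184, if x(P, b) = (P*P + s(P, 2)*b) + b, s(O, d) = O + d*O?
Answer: -1212434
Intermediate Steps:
s(O, d) = O + O*d
x(P, b) = b + P**2 + 3*P*b (x(P, b) = (P*P + (P*(1 + 2))*b) + b = (P**2 + (P*3)*b) + b = (P**2 + (3*P)*b) + b = (P**2 + 3*P*b) + b = b + P**2 + 3*P*b)
x(22, 26)*1375 - 4273184 = (26 + 22**2 + 3*22*26)*1375 - 4273184 = (26 + 484 + 1716)*1375 - 4273184 = 2226*1375 - 4273184 = 3060750 - 4273184 = -1212434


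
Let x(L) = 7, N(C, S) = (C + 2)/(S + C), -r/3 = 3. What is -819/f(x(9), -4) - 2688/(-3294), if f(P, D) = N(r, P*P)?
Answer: 2569768/549 ≈ 4680.8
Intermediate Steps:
r = -9 (r = -3*3 = -9)
N(C, S) = (2 + C)/(C + S)
f(P, D) = -7/(-9 + P²) (f(P, D) = (2 - 9)/(-9 + P*P) = -7/(-9 + P²))
-819/f(x(9), -4) - 2688/(-3294) = -819/((-7/(-9 + 7²))) - 2688/(-3294) = -819/((-7/(-9 + 49))) - 2688*(-1/3294) = -819/((-7/40)) + 448/549 = -819/((-7*1/40)) + 448/549 = -819/(-7/40) + 448/549 = -819*(-40/7) + 448/549 = 4680 + 448/549 = 2569768/549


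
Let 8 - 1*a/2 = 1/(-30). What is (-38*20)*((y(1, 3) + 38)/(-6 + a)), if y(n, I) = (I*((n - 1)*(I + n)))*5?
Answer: -433200/151 ≈ -2868.9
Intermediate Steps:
a = 241/15 (a = 16 - 2/(-30) = 16 - 2*(-1/30) = 16 + 1/15 = 241/15 ≈ 16.067)
y(n, I) = 5*I*(-1 + n)*(I + n) (y(n, I) = (I*((-1 + n)*(I + n)))*5 = (I*(-1 + n)*(I + n))*5 = 5*I*(-1 + n)*(I + n))
(-38*20)*((y(1, 3) + 38)/(-6 + a)) = (-38*20)*((5*3*(1² - 1*3 - 1*1 + 3*1) + 38)/(-6 + 241/15)) = -760*(5*3*(1 - 3 - 1 + 3) + 38)/151/15 = -760*(5*3*0 + 38)*15/151 = -760*(0 + 38)*15/151 = -28880*15/151 = -760*570/151 = -433200/151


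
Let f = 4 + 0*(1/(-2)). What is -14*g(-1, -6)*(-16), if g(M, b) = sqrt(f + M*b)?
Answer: 224*sqrt(10) ≈ 708.35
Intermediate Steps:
f = 4 (f = 4 + 0*(1*(-1/2)) = 4 + 0*(-1/2) = 4 + 0 = 4)
g(M, b) = sqrt(4 + M*b)
-14*g(-1, -6)*(-16) = -14*sqrt(4 - 1*(-6))*(-16) = -14*sqrt(4 + 6)*(-16) = -14*sqrt(10)*(-16) = 224*sqrt(10)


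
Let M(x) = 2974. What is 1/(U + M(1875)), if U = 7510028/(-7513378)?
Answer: 3756689/11168638072 ≈ 0.00033636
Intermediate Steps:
U = -3755014/3756689 (U = 7510028*(-1/7513378) = -3755014/3756689 ≈ -0.99955)
1/(U + M(1875)) = 1/(-3755014/3756689 + 2974) = 1/(11168638072/3756689) = 3756689/11168638072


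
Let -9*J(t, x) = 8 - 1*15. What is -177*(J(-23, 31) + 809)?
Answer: -429992/3 ≈ -1.4333e+5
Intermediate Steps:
J(t, x) = 7/9 (J(t, x) = -(8 - 1*15)/9 = -(8 - 15)/9 = -⅑*(-7) = 7/9)
-177*(J(-23, 31) + 809) = -177*(7/9 + 809) = -177*7288/9 = -429992/3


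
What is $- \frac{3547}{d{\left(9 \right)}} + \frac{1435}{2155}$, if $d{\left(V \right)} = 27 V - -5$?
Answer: $- \frac{1457581}{106888} \approx -13.637$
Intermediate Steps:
$d{\left(V \right)} = 5 + 27 V$ ($d{\left(V \right)} = 27 V + 5 = 5 + 27 V$)
$- \frac{3547}{d{\left(9 \right)}} + \frac{1435}{2155} = - \frac{3547}{5 + 27 \cdot 9} + \frac{1435}{2155} = - \frac{3547}{5 + 243} + 1435 \cdot \frac{1}{2155} = - \frac{3547}{248} + \frac{287}{431} = - \frac{1457581}{106888}$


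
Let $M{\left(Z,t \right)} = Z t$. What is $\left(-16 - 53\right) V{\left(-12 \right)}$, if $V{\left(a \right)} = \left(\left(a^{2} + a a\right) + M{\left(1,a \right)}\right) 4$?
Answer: $-76176$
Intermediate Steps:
$V{\left(a \right)} = 4 a + 8 a^{2}$ ($V{\left(a \right)} = \left(\left(a^{2} + a a\right) + 1 a\right) 4 = \left(\left(a^{2} + a^{2}\right) + a\right) 4 = \left(2 a^{2} + a\right) 4 = \left(a + 2 a^{2}\right) 4 = 4 a + 8 a^{2}$)
$\left(-16 - 53\right) V{\left(-12 \right)} = \left(-16 - 53\right) 4 \left(-12\right) \left(1 + 2 \left(-12\right)\right) = - 69 \cdot 4 \left(-12\right) \left(1 - 24\right) = - 69 \cdot 4 \left(-12\right) \left(-23\right) = \left(-69\right) 1104 = -76176$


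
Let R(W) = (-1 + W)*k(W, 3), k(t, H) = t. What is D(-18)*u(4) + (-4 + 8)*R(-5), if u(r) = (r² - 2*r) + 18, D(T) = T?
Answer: -348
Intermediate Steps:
u(r) = 18 + r² - 2*r
R(W) = W*(-1 + W) (R(W) = (-1 + W)*W = W*(-1 + W))
D(-18)*u(4) + (-4 + 8)*R(-5) = -18*(18 + 4² - 2*4) + (-4 + 8)*(-5*(-1 - 5)) = -18*(18 + 16 - 8) + 4*(-5*(-6)) = -18*26 + 4*30 = -468 + 120 = -348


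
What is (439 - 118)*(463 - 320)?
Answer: 45903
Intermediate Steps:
(439 - 118)*(463 - 320) = 321*143 = 45903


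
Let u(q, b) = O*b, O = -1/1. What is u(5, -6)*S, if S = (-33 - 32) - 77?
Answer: -852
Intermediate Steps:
O = -1 (O = -1*1 = -1)
u(q, b) = -b
S = -142 (S = -65 - 77 = -142)
u(5, -6)*S = -1*(-6)*(-142) = 6*(-142) = -852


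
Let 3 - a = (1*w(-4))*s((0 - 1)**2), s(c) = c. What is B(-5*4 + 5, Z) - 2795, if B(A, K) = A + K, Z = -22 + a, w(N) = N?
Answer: -2825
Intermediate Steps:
a = 7 (a = 3 - 1*(-4)*(0 - 1)**2 = 3 - (-4)*(-1)**2 = 3 - (-4) = 3 - 1*(-4) = 3 + 4 = 7)
Z = -15 (Z = -22 + 7 = -15)
B(-5*4 + 5, Z) - 2795 = ((-5*4 + 5) - 15) - 2795 = ((-20 + 5) - 15) - 2795 = (-15 - 15) - 2795 = -30 - 2795 = -2825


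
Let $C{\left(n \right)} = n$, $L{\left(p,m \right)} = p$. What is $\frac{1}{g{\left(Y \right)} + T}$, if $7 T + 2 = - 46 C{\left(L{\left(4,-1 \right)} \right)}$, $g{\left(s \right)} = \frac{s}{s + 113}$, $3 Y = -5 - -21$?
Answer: $- \frac{2485}{65918} \approx -0.037698$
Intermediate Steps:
$Y = \frac{16}{3}$ ($Y = \frac{-5 - -21}{3} = \frac{-5 + 21}{3} = \frac{1}{3} \cdot 16 = \frac{16}{3} \approx 5.3333$)
$g{\left(s \right)} = \frac{s}{113 + s}$
$T = - \frac{186}{7}$ ($T = - \frac{2}{7} + \frac{\left(-46\right) 4}{7} = - \frac{2}{7} + \frac{1}{7} \left(-184\right) = - \frac{2}{7} - \frac{184}{7} = - \frac{186}{7} \approx -26.571$)
$\frac{1}{g{\left(Y \right)} + T} = \frac{1}{\frac{16}{3 \left(113 + \frac{16}{3}\right)} - \frac{186}{7}} = \frac{1}{\frac{16}{3 \cdot \frac{355}{3}} - \frac{186}{7}} = \frac{1}{\frac{16}{3} \cdot \frac{3}{355} - \frac{186}{7}} = \frac{1}{\frac{16}{355} - \frac{186}{7}} = \frac{1}{- \frac{65918}{2485}} = - \frac{2485}{65918}$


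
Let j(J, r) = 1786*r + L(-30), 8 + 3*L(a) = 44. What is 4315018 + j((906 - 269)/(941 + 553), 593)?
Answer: 5374128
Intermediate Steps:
L(a) = 12 (L(a) = -8/3 + (⅓)*44 = -8/3 + 44/3 = 12)
j(J, r) = 12 + 1786*r (j(J, r) = 1786*r + 12 = 12 + 1786*r)
4315018 + j((906 - 269)/(941 + 553), 593) = 4315018 + (12 + 1786*593) = 4315018 + (12 + 1059098) = 4315018 + 1059110 = 5374128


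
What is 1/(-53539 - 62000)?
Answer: -1/115539 ≈ -8.6551e-6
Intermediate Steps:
1/(-53539 - 62000) = 1/(-115539) = -1/115539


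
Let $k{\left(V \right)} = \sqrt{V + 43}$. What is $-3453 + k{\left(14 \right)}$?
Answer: $-3453 + \sqrt{57} \approx -3445.4$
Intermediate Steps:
$k{\left(V \right)} = \sqrt{43 + V}$
$-3453 + k{\left(14 \right)} = -3453 + \sqrt{43 + 14} = -3453 + \sqrt{57}$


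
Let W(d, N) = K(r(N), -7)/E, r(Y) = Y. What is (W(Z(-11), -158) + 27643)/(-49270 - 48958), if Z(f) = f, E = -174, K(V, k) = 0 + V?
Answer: -601255/2136459 ≈ -0.28143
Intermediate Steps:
K(V, k) = V
W(d, N) = -N/174 (W(d, N) = N/(-174) = N*(-1/174) = -N/174)
(W(Z(-11), -158) + 27643)/(-49270 - 48958) = (-1/174*(-158) + 27643)/(-49270 - 48958) = (79/87 + 27643)/(-98228) = (2405020/87)*(-1/98228) = -601255/2136459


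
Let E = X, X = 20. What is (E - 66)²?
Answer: 2116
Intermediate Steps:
E = 20
(E - 66)² = (20 - 66)² = (-46)² = 2116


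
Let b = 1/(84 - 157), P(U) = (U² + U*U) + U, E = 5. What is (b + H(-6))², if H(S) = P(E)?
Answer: 16112196/5329 ≈ 3023.5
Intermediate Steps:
P(U) = U + 2*U² (P(U) = (U² + U²) + U = 2*U² + U = U + 2*U²)
H(S) = 55 (H(S) = 5*(1 + 2*5) = 5*(1 + 10) = 5*11 = 55)
b = -1/73 (b = 1/(-73) = -1/73 ≈ -0.013699)
(b + H(-6))² = (-1/73 + 55)² = (4014/73)² = 16112196/5329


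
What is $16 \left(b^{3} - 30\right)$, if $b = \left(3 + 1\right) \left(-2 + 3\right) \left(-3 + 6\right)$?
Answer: $27168$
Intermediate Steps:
$b = 12$ ($b = 4 \cdot 1 \cdot 3 = 4 \cdot 3 = 12$)
$16 \left(b^{3} - 30\right) = 16 \left(12^{3} - 30\right) = 16 \left(1728 - 30\right) = 16 \cdot 1698 = 27168$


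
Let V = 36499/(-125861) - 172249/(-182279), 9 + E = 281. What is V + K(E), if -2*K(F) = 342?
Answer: -3908024314281/22941817219 ≈ -170.34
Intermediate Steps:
E = 272 (E = -9 + 281 = 272)
K(F) = -171 (K(F) = -½*342 = -171)
V = 15026430168/22941817219 (V = 36499*(-1/125861) - 172249*(-1/182279) = -36499/125861 + 172249/182279 = 15026430168/22941817219 ≈ 0.65498)
V + K(E) = 15026430168/22941817219 - 171 = -3908024314281/22941817219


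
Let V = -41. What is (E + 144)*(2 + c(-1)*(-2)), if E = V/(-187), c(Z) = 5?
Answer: -215752/187 ≈ -1153.8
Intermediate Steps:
E = 41/187 (E = -41/(-187) = -41*(-1/187) = 41/187 ≈ 0.21925)
(E + 144)*(2 + c(-1)*(-2)) = (41/187 + 144)*(2 + 5*(-2)) = 26969*(2 - 10)/187 = (26969/187)*(-8) = -215752/187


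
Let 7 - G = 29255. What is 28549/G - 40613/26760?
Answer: -243977533/97834560 ≈ -2.4938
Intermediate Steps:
G = -29248 (G = 7 - 1*29255 = 7 - 29255 = -29248)
28549/G - 40613/26760 = 28549/(-29248) - 40613/26760 = 28549*(-1/29248) - 40613*1/26760 = -28549/29248 - 40613/26760 = -243977533/97834560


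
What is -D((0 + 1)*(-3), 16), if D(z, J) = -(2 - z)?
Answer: 5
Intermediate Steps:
D(z, J) = -2 + z
-D((0 + 1)*(-3), 16) = -(-2 + (0 + 1)*(-3)) = -(-2 + 1*(-3)) = -(-2 - 3) = -1*(-5) = 5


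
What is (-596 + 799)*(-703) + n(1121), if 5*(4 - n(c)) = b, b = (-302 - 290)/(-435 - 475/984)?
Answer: -305756747903/2142575 ≈ -1.4271e+5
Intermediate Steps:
b = 582528/428515 (b = -592/(-435 - 475*1/984) = -592/(-435 - 475/984) = -592/(-428515/984) = -592*(-984/428515) = 582528/428515 ≈ 1.3594)
n(c) = 7987772/2142575 (n(c) = 4 - ⅕*582528/428515 = 4 - 582528/2142575 = 7987772/2142575)
(-596 + 799)*(-703) + n(1121) = (-596 + 799)*(-703) + 7987772/2142575 = 203*(-703) + 7987772/2142575 = -142709 + 7987772/2142575 = -305756747903/2142575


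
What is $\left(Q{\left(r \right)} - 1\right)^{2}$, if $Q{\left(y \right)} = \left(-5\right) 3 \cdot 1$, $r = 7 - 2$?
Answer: $256$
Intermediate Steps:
$r = 5$ ($r = 7 - 2 = 5$)
$Q{\left(y \right)} = -15$ ($Q{\left(y \right)} = \left(-15\right) 1 = -15$)
$\left(Q{\left(r \right)} - 1\right)^{2} = \left(-15 - 1\right)^{2} = \left(-16\right)^{2} = 256$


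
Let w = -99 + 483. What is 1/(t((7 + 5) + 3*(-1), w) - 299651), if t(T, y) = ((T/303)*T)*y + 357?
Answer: -101/30218326 ≈ -3.3423e-6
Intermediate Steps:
w = 384
t(T, y) = 357 + y*T²/303 (t(T, y) = ((T*(1/303))*T)*y + 357 = ((T/303)*T)*y + 357 = (T²/303)*y + 357 = y*T²/303 + 357 = 357 + y*T²/303)
1/(t((7 + 5) + 3*(-1), w) - 299651) = 1/((357 + (1/303)*384*((7 + 5) + 3*(-1))²) - 299651) = 1/((357 + (1/303)*384*(12 - 3)²) - 299651) = 1/((357 + (1/303)*384*9²) - 299651) = 1/((357 + (1/303)*384*81) - 299651) = 1/((357 + 10368/101) - 299651) = 1/(46425/101 - 299651) = 1/(-30218326/101) = -101/30218326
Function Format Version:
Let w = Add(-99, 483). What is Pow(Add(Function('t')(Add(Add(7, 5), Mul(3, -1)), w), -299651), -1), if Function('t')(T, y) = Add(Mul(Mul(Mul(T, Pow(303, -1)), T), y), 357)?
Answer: Rational(-101, 30218326) ≈ -3.3423e-6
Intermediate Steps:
w = 384
Function('t')(T, y) = Add(357, Mul(Rational(1, 303), y, Pow(T, 2))) (Function('t')(T, y) = Add(Mul(Mul(Mul(T, Rational(1, 303)), T), y), 357) = Add(Mul(Mul(Mul(Rational(1, 303), T), T), y), 357) = Add(Mul(Mul(Rational(1, 303), Pow(T, 2)), y), 357) = Add(Mul(Rational(1, 303), y, Pow(T, 2)), 357) = Add(357, Mul(Rational(1, 303), y, Pow(T, 2))))
Pow(Add(Function('t')(Add(Add(7, 5), Mul(3, -1)), w), -299651), -1) = Pow(Add(Add(357, Mul(Rational(1, 303), 384, Pow(Add(Add(7, 5), Mul(3, -1)), 2))), -299651), -1) = Pow(Add(Add(357, Mul(Rational(1, 303), 384, Pow(Add(12, -3), 2))), -299651), -1) = Pow(Add(Add(357, Mul(Rational(1, 303), 384, Pow(9, 2))), -299651), -1) = Pow(Add(Add(357, Mul(Rational(1, 303), 384, 81)), -299651), -1) = Pow(Add(Add(357, Rational(10368, 101)), -299651), -1) = Pow(Add(Rational(46425, 101), -299651), -1) = Pow(Rational(-30218326, 101), -1) = Rational(-101, 30218326)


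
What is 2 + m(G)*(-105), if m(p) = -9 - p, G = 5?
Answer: 1472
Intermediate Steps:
2 + m(G)*(-105) = 2 + (-9 - 1*5)*(-105) = 2 + (-9 - 5)*(-105) = 2 - 14*(-105) = 2 + 1470 = 1472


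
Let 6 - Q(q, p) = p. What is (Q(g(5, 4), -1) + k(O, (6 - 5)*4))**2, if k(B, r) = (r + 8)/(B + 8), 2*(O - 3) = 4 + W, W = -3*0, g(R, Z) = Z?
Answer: 10609/169 ≈ 62.775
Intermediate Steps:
W = 0
Q(q, p) = 6 - p
O = 5 (O = 3 + (4 + 0)/2 = 3 + (1/2)*4 = 3 + 2 = 5)
k(B, r) = (8 + r)/(8 + B)
(Q(g(5, 4), -1) + k(O, (6 - 5)*4))**2 = ((6 - 1*(-1)) + (8 + (6 - 5)*4)/(8 + 5))**2 = ((6 + 1) + (8 + 1*4)/13)**2 = (7 + (8 + 4)/13)**2 = (7 + (1/13)*12)**2 = (7 + 12/13)**2 = (103/13)**2 = 10609/169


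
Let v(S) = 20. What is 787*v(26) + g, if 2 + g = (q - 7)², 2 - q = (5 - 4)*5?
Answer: 15838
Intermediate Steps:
q = -3 (q = 2 - (5 - 4)*5 = 2 - 5 = -3)
g = 98 (g = -2 + (-3 - 7)² = -2 + (-10)² = -2 + 100 = 98)
787*v(26) + g = 787*20 + 98 = 15740 + 98 = 15838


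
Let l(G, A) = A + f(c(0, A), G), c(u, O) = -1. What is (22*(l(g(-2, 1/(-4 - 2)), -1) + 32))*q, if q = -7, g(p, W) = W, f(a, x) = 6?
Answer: -5698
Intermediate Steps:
l(G, A) = 6 + A (l(G, A) = A + 6 = 6 + A)
(22*(l(g(-2, 1/(-4 - 2)), -1) + 32))*q = (22*((6 - 1) + 32))*(-7) = (22*(5 + 32))*(-7) = (22*37)*(-7) = 814*(-7) = -5698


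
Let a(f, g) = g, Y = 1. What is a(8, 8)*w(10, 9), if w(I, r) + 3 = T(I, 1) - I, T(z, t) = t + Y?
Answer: -88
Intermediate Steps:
T(z, t) = 1 + t (T(z, t) = t + 1 = 1 + t)
w(I, r) = -1 - I (w(I, r) = -3 + ((1 + 1) - I) = -3 + (2 - I) = -1 - I)
a(8, 8)*w(10, 9) = 8*(-1 - 1*10) = 8*(-1 - 10) = 8*(-11) = -88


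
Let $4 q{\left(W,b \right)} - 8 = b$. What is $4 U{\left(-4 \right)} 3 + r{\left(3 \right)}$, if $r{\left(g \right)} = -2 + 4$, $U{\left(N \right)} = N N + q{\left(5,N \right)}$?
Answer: $206$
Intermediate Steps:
$q{\left(W,b \right)} = 2 + \frac{b}{4}$
$U{\left(N \right)} = 2 + N^{2} + \frac{N}{4}$ ($U{\left(N \right)} = N N + \left(2 + \frac{N}{4}\right) = N^{2} + \left(2 + \frac{N}{4}\right) = 2 + N^{2} + \frac{N}{4}$)
$r{\left(g \right)} = 2$
$4 U{\left(-4 \right)} 3 + r{\left(3 \right)} = 4 \left(2 + \left(-4\right)^{2} + \frac{1}{4} \left(-4\right)\right) 3 + 2 = 4 \left(2 + 16 - 1\right) 3 + 2 = 4 \cdot 17 \cdot 3 + 2 = 4 \cdot 51 + 2 = 204 + 2 = 206$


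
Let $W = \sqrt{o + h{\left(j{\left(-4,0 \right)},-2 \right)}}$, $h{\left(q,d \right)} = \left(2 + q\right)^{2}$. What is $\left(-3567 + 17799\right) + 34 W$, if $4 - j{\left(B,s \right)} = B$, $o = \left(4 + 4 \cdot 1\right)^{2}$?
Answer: $14232 + 68 \sqrt{41} \approx 14667.0$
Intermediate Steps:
$o = 64$ ($o = \left(4 + 4\right)^{2} = 8^{2} = 64$)
$j{\left(B,s \right)} = 4 - B$
$W = 2 \sqrt{41}$ ($W = \sqrt{64 + \left(2 + \left(4 - -4\right)\right)^{2}} = \sqrt{64 + \left(2 + \left(4 + 4\right)\right)^{2}} = \sqrt{64 + \left(2 + 8\right)^{2}} = \sqrt{64 + 10^{2}} = \sqrt{64 + 100} = \sqrt{164} = 2 \sqrt{41} \approx 12.806$)
$\left(-3567 + 17799\right) + 34 W = \left(-3567 + 17799\right) + 34 \cdot 2 \sqrt{41} = 14232 + 68 \sqrt{41}$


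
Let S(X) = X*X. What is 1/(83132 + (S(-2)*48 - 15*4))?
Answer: 1/83264 ≈ 1.2010e-5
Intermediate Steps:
S(X) = X²
1/(83132 + (S(-2)*48 - 15*4)) = 1/(83132 + ((-2)²*48 - 15*4)) = 1/(83132 + (4*48 - 60)) = 1/(83132 + (192 - 60)) = 1/(83132 + 132) = 1/83264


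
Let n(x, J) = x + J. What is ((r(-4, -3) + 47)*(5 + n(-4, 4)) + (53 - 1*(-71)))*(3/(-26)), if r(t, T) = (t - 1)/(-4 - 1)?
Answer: -42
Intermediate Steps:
r(t, T) = ⅕ - t/5 (r(t, T) = (-1 + t)/(-5) = (-1 + t)*(-⅕) = ⅕ - t/5)
n(x, J) = J + x
((r(-4, -3) + 47)*(5 + n(-4, 4)) + (53 - 1*(-71)))*(3/(-26)) = (((⅕ - ⅕*(-4)) + 47)*(5 + (4 - 4)) + (53 - 1*(-71)))*(3/(-26)) = (((⅕ + ⅘) + 47)*(5 + 0) + (53 + 71))*(3*(-1/26)) = ((1 + 47)*5 + 124)*(-3/26) = (48*5 + 124)*(-3/26) = (240 + 124)*(-3/26) = 364*(-3/26) = -42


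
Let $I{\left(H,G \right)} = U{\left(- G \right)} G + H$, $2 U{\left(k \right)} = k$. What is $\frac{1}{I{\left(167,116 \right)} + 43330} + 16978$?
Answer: $\frac{624264083}{36769} \approx 16978.0$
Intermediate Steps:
$U{\left(k \right)} = \frac{k}{2}$
$I{\left(H,G \right)} = H - \frac{G^{2}}{2}$ ($I{\left(H,G \right)} = \frac{\left(-1\right) G}{2} G + H = - \frac{G}{2} G + H = - \frac{G^{2}}{2} + H = H - \frac{G^{2}}{2}$)
$\frac{1}{I{\left(167,116 \right)} + 43330} + 16978 = \frac{1}{\left(167 - \frac{116^{2}}{2}\right) + 43330} + 16978 = \frac{1}{\left(167 - 6728\right) + 43330} + 16978 = \frac{1}{-6561 + 43330} + 16978 = \frac{1}{36769} + 16978 = \frac{624264083}{36769}$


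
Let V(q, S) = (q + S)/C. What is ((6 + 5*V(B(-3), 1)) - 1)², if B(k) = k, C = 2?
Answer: 0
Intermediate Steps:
V(q, S) = S/2 + q/2 (V(q, S) = (q + S)/2 = (S + q)*(½) = S/2 + q/2)
((6 + 5*V(B(-3), 1)) - 1)² = ((6 + 5*((½)*1 + (½)*(-3))) - 1)² = ((6 + 5*(½ - 3/2)) - 1)² = ((6 + 5*(-1)) - 1)² = ((6 - 5) - 1)² = (1 - 1)² = 0² = 0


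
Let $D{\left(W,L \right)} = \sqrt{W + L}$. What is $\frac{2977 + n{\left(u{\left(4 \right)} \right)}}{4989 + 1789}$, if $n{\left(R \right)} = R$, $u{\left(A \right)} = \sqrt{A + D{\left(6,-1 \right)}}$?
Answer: $\frac{2977}{6778} + \frac{\sqrt{4 + \sqrt{5}}}{6778} \approx 0.43958$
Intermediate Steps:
$D{\left(W,L \right)} = \sqrt{L + W}$
$u{\left(A \right)} = \sqrt{A + \sqrt{5}}$ ($u{\left(A \right)} = \sqrt{A + \sqrt{-1 + 6}} = \sqrt{A + \sqrt{5}}$)
$\frac{2977 + n{\left(u{\left(4 \right)} \right)}}{4989 + 1789} = \frac{2977 + \sqrt{4 + \sqrt{5}}}{4989 + 1789} = \frac{2977 + \sqrt{4 + \sqrt{5}}}{6778} = \left(2977 + \sqrt{4 + \sqrt{5}}\right) \frac{1}{6778} = \frac{2977}{6778} + \frac{\sqrt{4 + \sqrt{5}}}{6778}$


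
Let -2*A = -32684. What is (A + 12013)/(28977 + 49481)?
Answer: 28355/78458 ≈ 0.36140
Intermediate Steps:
A = 16342 (A = -½*(-32684) = 16342)
(A + 12013)/(28977 + 49481) = (16342 + 12013)/(28977 + 49481) = 28355/78458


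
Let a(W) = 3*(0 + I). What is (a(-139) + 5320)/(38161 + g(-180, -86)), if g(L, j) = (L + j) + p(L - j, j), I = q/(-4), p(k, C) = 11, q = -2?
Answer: 10643/75812 ≈ 0.14039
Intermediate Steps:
I = ½ (I = -2/(-4) = -2*(-¼) = ½ ≈ 0.50000)
g(L, j) = 11 + L + j (g(L, j) = (L + j) + 11 = 11 + L + j)
a(W) = 3/2 (a(W) = 3*(0 + ½) = 3*(½) = 3/2)
(a(-139) + 5320)/(38161 + g(-180, -86)) = (3/2 + 5320)/(38161 + (11 - 180 - 86)) = 10643/(2*(38161 - 255)) = (10643/2)/37906 = (10643/2)*(1/37906) = 10643/75812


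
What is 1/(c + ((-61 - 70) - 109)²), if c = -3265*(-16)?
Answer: 1/109840 ≈ 9.1041e-6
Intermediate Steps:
c = 52240
1/(c + ((-61 - 70) - 109)²) = 1/(52240 + ((-61 - 70) - 109)²) = 1/(52240 + (-131 - 109)²) = 1/(52240 + (-240)²) = 1/(52240 + 57600) = 1/109840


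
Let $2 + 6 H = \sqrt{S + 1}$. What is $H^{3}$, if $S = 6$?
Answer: $- \frac{25}{108} + \frac{19 \sqrt{7}}{216} \approx 0.0012466$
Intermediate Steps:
$H = - \frac{1}{3} + \frac{\sqrt{7}}{6}$ ($H = - \frac{1}{3} + \frac{\sqrt{6 + 1}}{6} = - \frac{1}{3} + \frac{\sqrt{7}}{6} \approx 0.10763$)
$H^{3} = \left(- \frac{1}{3} + \frac{\sqrt{7}}{6}\right)^{3}$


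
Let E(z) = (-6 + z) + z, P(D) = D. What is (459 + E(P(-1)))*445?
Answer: 200695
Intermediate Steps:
E(z) = -6 + 2*z
(459 + E(P(-1)))*445 = (459 + (-6 + 2*(-1)))*445 = (459 + (-6 - 2))*445 = (459 - 8)*445 = 451*445 = 200695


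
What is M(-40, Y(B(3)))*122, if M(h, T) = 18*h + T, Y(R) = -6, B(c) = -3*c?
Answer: -88572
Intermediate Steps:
M(h, T) = T + 18*h
M(-40, Y(B(3)))*122 = (-6 + 18*(-40))*122 = (-6 - 720)*122 = -726*122 = -88572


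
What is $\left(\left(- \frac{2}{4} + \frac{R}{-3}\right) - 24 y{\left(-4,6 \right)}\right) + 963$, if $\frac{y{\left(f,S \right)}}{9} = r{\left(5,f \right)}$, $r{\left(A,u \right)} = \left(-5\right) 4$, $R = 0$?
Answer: $\frac{10565}{2} \approx 5282.5$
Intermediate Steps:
$r{\left(A,u \right)} = -20$
$y{\left(f,S \right)} = -180$ ($y{\left(f,S \right)} = 9 \left(-20\right) = -180$)
$\left(\left(- \frac{2}{4} + \frac{R}{-3}\right) - 24 y{\left(-4,6 \right)}\right) + 963 = \left(\left(- \frac{2}{4} + \frac{0}{-3}\right) - -4320\right) + 963 = \left(\left(\left(-2\right) \frac{1}{4} + 0 \left(- \frac{1}{3}\right)\right) + 4320\right) + 963 = \left(\left(- \frac{1}{2} + 0\right) + 4320\right) + 963 = \left(- \frac{1}{2} + 4320\right) + 963 = \frac{8639}{2} + 963 = \frac{10565}{2}$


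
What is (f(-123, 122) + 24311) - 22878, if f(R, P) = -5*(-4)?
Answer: 1453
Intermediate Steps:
f(R, P) = 20
(f(-123, 122) + 24311) - 22878 = (20 + 24311) - 22878 = 24331 - 22878 = 1453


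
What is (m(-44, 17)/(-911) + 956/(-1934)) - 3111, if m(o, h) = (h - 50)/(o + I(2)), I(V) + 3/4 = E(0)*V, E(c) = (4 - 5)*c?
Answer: -490644580879/157687723 ≈ -3111.5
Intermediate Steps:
E(c) = -c
I(V) = -¾ (I(V) = -¾ + (-1*0)*V = -¾ + 0*V = -¾ + 0 = -¾)
m(o, h) = (-50 + h)/(-¾ + o) (m(o, h) = (h - 50)/(o - ¾) = (-50 + h)/(-¾ + o))
(m(-44, 17)/(-911) + 956/(-1934)) - 3111 = ((4*(-50 + 17)/(-3 + 4*(-44)))/(-911) + 956/(-1934)) - 3111 = ((4*(-33)/(-3 - 176))*(-1/911) + 956*(-1/1934)) - 3111 = ((4*(-33)/(-179))*(-1/911) - 478/967) - 3111 = ((4*(-1/179)*(-33))*(-1/911) - 478/967) - 3111 = ((132/179)*(-1/911) - 478/967) - 3111 = (-132/163069 - 478/967) - 3111 = -78074626/157687723 - 3111 = -490644580879/157687723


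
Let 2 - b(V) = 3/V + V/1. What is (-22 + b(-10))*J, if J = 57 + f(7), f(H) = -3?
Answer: -2619/5 ≈ -523.80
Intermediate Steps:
b(V) = 2 - V - 3/V (b(V) = 2 - (3/V + V/1) = 2 - (3/V + V*1) = 2 - (3/V + V) = 2 - (V + 3/V) = 2 + (-V - 3/V) = 2 - V - 3/V)
J = 54 (J = 57 - 3 = 54)
(-22 + b(-10))*J = (-22 + (2 - 1*(-10) - 3/(-10)))*54 = (-22 + (2 + 10 - 3*(-⅒)))*54 = (-22 + (2 + 10 + 3/10))*54 = (-22 + 123/10)*54 = -97/10*54 = -2619/5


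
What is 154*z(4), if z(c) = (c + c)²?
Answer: 9856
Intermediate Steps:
z(c) = 4*c² (z(c) = (2*c)² = 4*c²)
154*z(4) = 154*(4*4²) = 154*(4*16) = 154*64 = 9856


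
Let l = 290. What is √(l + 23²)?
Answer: 3*√91 ≈ 28.618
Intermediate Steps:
√(l + 23²) = √(290 + 23²) = √(290 + 529) = √819 = 3*√91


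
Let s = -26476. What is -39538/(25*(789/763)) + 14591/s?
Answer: -799002378619/522239100 ≈ -1530.0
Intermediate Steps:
-39538/(25*(789/763)) + 14591/s = -39538/(25*(789/763)) + 14591/(-26476) = -39538/(25*(789*(1/763))) + 14591*(-1/26476) = -39538/(25*(789/763)) - 14591/26476 = -39538/19725/763 - 14591/26476 = -39538*763/19725 - 14591/26476 = -30167494/19725 - 14591/26476 = -799002378619/522239100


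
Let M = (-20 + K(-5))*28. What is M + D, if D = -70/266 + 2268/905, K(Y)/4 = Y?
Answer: -19219833/17195 ≈ -1117.8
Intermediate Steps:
K(Y) = 4*Y
D = 38567/17195 (D = -70*1/266 + 2268*(1/905) = -5/19 + 2268/905 = 38567/17195 ≈ 2.2429)
M = -1120 (M = (-20 + 4*(-5))*28 = (-20 - 20)*28 = -40*28 = -1120)
M + D = -1120 + 38567/17195 = -19219833/17195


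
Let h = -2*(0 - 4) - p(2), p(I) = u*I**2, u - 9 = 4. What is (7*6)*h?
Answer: -1848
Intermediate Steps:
u = 13 (u = 9 + 4 = 13)
p(I) = 13*I**2
h = -44 (h = -2*(0 - 4) - 13*2**2 = -2*(-4) - 13*4 = 8 - 1*52 = 8 - 52 = -44)
(7*6)*h = (7*6)*(-44) = 42*(-44) = -1848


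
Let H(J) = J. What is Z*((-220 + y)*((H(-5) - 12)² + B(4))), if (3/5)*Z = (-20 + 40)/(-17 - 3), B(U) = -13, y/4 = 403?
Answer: -640320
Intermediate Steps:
y = 1612 (y = 4*403 = 1612)
Z = -5/3 (Z = 5*((-20 + 40)/(-17 - 3))/3 = 5*(20/(-20))/3 = 5*(20*(-1/20))/3 = (5/3)*(-1) = -5/3 ≈ -1.6667)
Z*((-220 + y)*((H(-5) - 12)² + B(4))) = -5*(-220 + 1612)*((-5 - 12)² - 13)/3 = -2320*((-17)² - 13) = -2320*(289 - 13) = -2320*276 = -5/3*384192 = -640320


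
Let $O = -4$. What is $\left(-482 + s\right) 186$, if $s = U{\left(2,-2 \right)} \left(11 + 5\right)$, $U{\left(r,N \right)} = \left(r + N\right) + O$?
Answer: $-101556$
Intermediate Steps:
$U{\left(r,N \right)} = -4 + N + r$ ($U{\left(r,N \right)} = \left(r + N\right) - 4 = \left(N + r\right) - 4 = -4 + N + r$)
$s = -64$ ($s = \left(-4 - 2 + 2\right) \left(11 + 5\right) = \left(-4\right) 16 = -64$)
$\left(-482 + s\right) 186 = \left(-482 - 64\right) 186 = \left(-546\right) 186 = -101556$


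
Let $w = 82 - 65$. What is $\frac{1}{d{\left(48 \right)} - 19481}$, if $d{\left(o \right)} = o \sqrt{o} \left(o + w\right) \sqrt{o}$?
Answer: $\frac{1}{130279} \approx 7.6758 \cdot 10^{-6}$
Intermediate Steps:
$w = 17$ ($w = 82 - 65 = 17$)
$d{\left(o \right)} = o^{2} \left(17 + o\right)$ ($d{\left(o \right)} = o \sqrt{o} \left(o + 17\right) \sqrt{o} = o^{\frac{3}{2}} \left(17 + o\right) \sqrt{o} = o^{2} \left(17 + o\right)$)
$\frac{1}{d{\left(48 \right)} - 19481} = \frac{1}{48^{2} \left(17 + 48\right) - 19481} = \frac{1}{2304 \cdot 65 - 19481} = \frac{1}{149760 - 19481} = \frac{1}{130279}$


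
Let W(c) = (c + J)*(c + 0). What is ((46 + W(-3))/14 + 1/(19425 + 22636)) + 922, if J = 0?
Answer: 545236757/588854 ≈ 925.93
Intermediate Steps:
W(c) = c² (W(c) = (c + 0)*(c + 0) = c*c = c²)
((46 + W(-3))/14 + 1/(19425 + 22636)) + 922 = ((46 + (-3)²)/14 + 1/(19425 + 22636)) + 922 = ((46 + 9)*(1/14) + 1/42061) + 922 = (55*(1/14) + 1/42061) + 922 = (55/14 + 1/42061) + 922 = 2313369/588854 + 922 = 545236757/588854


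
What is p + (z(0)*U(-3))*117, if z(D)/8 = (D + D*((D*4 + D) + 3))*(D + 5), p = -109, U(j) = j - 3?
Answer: -109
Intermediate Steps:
U(j) = -3 + j
z(D) = 8*(5 + D)*(D + D*(3 + 5*D)) (z(D) = 8*((D + D*((D*4 + D) + 3))*(D + 5)) = 8*((D + D*((4*D + D) + 3))*(5 + D)) = 8*((D + D*(5*D + 3))*(5 + D)) = 8*((D + D*(3 + 5*D))*(5 + D)) = 8*((5 + D)*(D + D*(3 + 5*D))) = 8*(5 + D)*(D + D*(3 + 5*D)))
p + (z(0)*U(-3))*117 = -109 + ((8*0*(20 + 5*0² + 29*0))*(-3 - 3))*117 = -109 + ((8*0*(20 + 5*0 + 0))*(-6))*117 = -109 + ((8*0*(20 + 0 + 0))*(-6))*117 = -109 + ((8*0*20)*(-6))*117 = -109 + (0*(-6))*117 = -109 + 0*117 = -109 + 0 = -109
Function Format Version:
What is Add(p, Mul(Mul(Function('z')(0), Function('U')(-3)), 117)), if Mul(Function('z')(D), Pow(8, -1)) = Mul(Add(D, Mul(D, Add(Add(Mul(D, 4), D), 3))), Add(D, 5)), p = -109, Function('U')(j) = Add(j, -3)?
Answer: -109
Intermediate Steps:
Function('U')(j) = Add(-3, j)
Function('z')(D) = Mul(8, Add(5, D), Add(D, Mul(D, Add(3, Mul(5, D))))) (Function('z')(D) = Mul(8, Mul(Add(D, Mul(D, Add(Add(Mul(D, 4), D), 3))), Add(D, 5))) = Mul(8, Mul(Add(D, Mul(D, Add(Add(Mul(4, D), D), 3))), Add(5, D))) = Mul(8, Mul(Add(D, Mul(D, Add(Mul(5, D), 3))), Add(5, D))) = Mul(8, Mul(Add(D, Mul(D, Add(3, Mul(5, D)))), Add(5, D))) = Mul(8, Mul(Add(5, D), Add(D, Mul(D, Add(3, Mul(5, D)))))) = Mul(8, Add(5, D), Add(D, Mul(D, Add(3, Mul(5, D))))))
Add(p, Mul(Mul(Function('z')(0), Function('U')(-3)), 117)) = Add(-109, Mul(Mul(Mul(8, 0, Add(20, Mul(5, Pow(0, 2)), Mul(29, 0))), Add(-3, -3)), 117)) = Add(-109, Mul(Mul(Mul(8, 0, Add(20, Mul(5, 0), 0)), -6), 117)) = Add(-109, Mul(Mul(Mul(8, 0, Add(20, 0, 0)), -6), 117)) = Add(-109, Mul(Mul(Mul(8, 0, 20), -6), 117)) = Add(-109, Mul(Mul(0, -6), 117)) = Add(-109, Mul(0, 117)) = Add(-109, 0) = -109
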